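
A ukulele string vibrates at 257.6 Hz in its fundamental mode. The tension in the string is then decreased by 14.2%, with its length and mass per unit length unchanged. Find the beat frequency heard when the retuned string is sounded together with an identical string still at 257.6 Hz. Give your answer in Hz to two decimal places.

For a string, f ∝ √T, so the new frequency is 257.6·√0.858 = 238.6105 Hz.
f_beat = |238.6105 − 257.6| = 18.99 Hz.

18.99 Hz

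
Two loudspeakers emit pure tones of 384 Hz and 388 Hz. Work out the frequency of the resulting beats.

4 Hz

f_beat = |f₁ − f₂|.
|384 − 388| = 4 Hz.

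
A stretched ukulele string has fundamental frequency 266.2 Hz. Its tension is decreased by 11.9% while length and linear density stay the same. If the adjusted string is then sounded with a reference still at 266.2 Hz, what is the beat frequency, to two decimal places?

16.34 Hz

For a string, f ∝ √T, so the new frequency is 266.2·√0.881 = 249.8596 Hz.
f_beat = |249.8596 − 266.2| = 16.34 Hz.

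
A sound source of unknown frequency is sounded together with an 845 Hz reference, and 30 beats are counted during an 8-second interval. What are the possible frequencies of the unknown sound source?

Beat frequency = 30/8 = 3.75 Hz.
|f − 845| = 3.75, so f = 845 ± 3.75.

841.25 Hz or 848.75 Hz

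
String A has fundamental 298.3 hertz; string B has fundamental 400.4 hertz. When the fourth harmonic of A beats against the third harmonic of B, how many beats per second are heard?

Fourth harmonic of the first: 4·298.3 = 1193.2 Hz.
Third harmonic of the second: 3·400.4 = 1201.2 Hz.
f_beat = |1193.2 − 1201.2| = 8.0 Hz.

8.0 Hz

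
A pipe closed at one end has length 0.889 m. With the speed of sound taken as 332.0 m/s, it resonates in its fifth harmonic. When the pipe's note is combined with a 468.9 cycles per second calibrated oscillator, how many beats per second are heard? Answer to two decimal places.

2.08 Hz

Closed pipe (odd harmonics): f_n = n·v/(4L) = 5·332.0/(4·0.889) = 466.8166 Hz.
f_beat = |466.8166 − 468.9| = 2.08 Hz.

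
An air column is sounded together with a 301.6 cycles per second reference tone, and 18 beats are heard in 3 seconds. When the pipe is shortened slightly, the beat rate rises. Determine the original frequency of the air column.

Beat frequency = 18/3 = 6 Hz.
|f − 301.6| = 6, so the air column was at either 295.6 Hz or 307.6 Hz.
A shorter pipe has a higher fundamental; the adjustment raises the air column's frequency.
The beat rate rose, so the adjustment moved the air column further from 301.6 Hz — it was already above the reference.

307.6 Hz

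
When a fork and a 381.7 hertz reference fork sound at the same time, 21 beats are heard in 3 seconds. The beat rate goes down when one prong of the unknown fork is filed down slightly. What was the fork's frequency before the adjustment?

Beat frequency = 21/3 = 7 Hz.
|f − 381.7| = 7, so the fork was at either 374.7 Hz or 388.7 Hz.
Filing a prong removes mass and raises the fork's frequency; the adjustment raises the fork's frequency.
The beat rate fell, so the adjustment moved the fork toward 381.7 Hz — it must have started below the reference.

374.7 Hz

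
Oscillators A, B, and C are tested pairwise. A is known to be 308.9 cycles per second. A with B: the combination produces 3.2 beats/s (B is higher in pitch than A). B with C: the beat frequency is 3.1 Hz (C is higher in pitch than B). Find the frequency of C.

B is above A, so f_B = 308.9 + 3.2 = 312.1 Hz.
C is above B, so f_C = 312.1 + 3.1 = 315.2 Hz.

315.2 Hz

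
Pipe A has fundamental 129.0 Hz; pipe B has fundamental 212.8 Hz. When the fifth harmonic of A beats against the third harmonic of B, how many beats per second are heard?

Fifth harmonic of the first: 5·129.0 = 645.0 Hz.
Third harmonic of the second: 3·212.8 = 638.4 Hz.
f_beat = |645.0 − 638.4| = 6.6 Hz.

6.6 Hz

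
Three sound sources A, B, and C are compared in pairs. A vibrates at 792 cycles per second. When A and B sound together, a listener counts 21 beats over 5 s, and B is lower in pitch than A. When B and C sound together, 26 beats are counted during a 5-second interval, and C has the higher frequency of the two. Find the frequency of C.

A–B: Beat frequency = 21/5 = 4.2 Hz.
B is below A, so f_B = 792 − 4.2 = 787.8 Hz.
B–C: Beat frequency = 26/5 = 5.2 Hz.
C is above B, so f_C = 787.8 + 5.2 = 793 Hz.

793 Hz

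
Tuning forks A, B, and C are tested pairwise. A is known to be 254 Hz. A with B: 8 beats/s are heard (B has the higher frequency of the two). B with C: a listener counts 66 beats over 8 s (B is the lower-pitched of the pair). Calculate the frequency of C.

270.25 Hz

B is above A, so f_B = 254 + 8 = 262 Hz.
B–C: Beat frequency = 66/8 = 8.25 Hz.
C is above B, so f_C = 262 + 8.25 = 270.25 Hz.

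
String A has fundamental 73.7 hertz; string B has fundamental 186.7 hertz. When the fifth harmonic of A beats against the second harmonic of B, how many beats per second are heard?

Fifth harmonic of the first: 5·73.7 = 368.5 Hz.
Second harmonic of the second: 2·186.7 = 373.4 Hz.
f_beat = |368.5 − 373.4| = 4.9 Hz.

4.9 Hz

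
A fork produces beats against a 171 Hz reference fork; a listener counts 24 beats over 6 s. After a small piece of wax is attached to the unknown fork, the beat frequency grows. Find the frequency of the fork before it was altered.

Beat frequency = 24/6 = 4 Hz.
|f − 171| = 4, so the fork was at either 167 Hz or 175 Hz.
Loading a fork with wax lowers its frequency; the adjustment lowers the fork's frequency.
The beat rate rose, so the adjustment moved the fork further from 171 Hz — it was already below the reference.

167 Hz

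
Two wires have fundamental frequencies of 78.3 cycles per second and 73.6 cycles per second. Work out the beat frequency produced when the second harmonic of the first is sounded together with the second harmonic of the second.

9.4 Hz

Second harmonic of the first: 2·78.3 = 156.6 Hz.
Second harmonic of the second: 2·73.6 = 147.2 Hz.
f_beat = |156.6 − 147.2| = 9.4 Hz.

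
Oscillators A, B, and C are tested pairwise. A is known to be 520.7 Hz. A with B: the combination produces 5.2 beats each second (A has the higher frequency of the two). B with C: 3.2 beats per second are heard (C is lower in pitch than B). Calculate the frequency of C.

512.3 Hz

B is below A, so f_B = 520.7 − 5.2 = 515.5 Hz.
C is below B, so f_C = 515.5 − 3.2 = 512.3 Hz.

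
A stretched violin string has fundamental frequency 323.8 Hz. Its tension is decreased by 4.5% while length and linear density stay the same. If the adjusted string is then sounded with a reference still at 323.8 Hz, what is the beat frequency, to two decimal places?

7.37 Hz

For a string, f ∝ √T, so the new frequency is 323.8·√0.955 = 316.4306 Hz.
f_beat = |316.4306 − 323.8| = 7.37 Hz.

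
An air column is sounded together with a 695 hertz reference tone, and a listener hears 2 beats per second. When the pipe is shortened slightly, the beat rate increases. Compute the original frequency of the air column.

|f − 695| = 2, so the air column was at either 693 Hz or 697 Hz.
A shorter pipe has a higher fundamental; the adjustment raises the air column's frequency.
The beat rate rose, so the adjustment moved the air column further from 695 Hz — it was already above the reference.

697 Hz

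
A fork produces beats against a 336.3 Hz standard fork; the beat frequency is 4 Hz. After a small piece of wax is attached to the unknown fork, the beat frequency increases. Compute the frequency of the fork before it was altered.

|f − 336.3| = 4, so the fork was at either 332.3 Hz or 340.3 Hz.
Loading a fork with wax lowers its frequency; the adjustment lowers the fork's frequency.
The beat rate rose, so the adjustment moved the fork further from 336.3 Hz — it was already below the reference.

332.3 Hz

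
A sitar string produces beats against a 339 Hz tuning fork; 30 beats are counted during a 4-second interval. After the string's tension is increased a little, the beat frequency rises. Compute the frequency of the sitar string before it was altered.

346.5 Hz

Beat frequency = 30/4 = 7.5 Hz.
|f − 339| = 7.5, so the sitar string was at either 331.5 Hz or 346.5 Hz.
Higher tension means higher frequency; the adjustment raises the sitar string's frequency.
The beat rate rose, so the adjustment moved the sitar string further from 339 Hz — it was already above the reference.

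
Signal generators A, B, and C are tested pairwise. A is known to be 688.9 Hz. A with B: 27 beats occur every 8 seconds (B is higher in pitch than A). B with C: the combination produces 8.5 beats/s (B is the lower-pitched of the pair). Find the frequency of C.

A–B: Beat frequency = 27/8 = 3.375 Hz.
B is above A, so f_B = 688.9 + 3.375 = 692.275 Hz.
C is above B, so f_C = 692.275 + 8.5 = 700.775 Hz.

700.775 Hz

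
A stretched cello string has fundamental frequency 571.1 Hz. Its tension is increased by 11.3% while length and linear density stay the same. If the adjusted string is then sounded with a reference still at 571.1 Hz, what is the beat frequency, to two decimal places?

31.40 Hz

For a string, f ∝ √T, so the new frequency is 571.1·√1.113 = 602.5037 Hz.
f_beat = |602.5037 − 571.1| = 31.40 Hz.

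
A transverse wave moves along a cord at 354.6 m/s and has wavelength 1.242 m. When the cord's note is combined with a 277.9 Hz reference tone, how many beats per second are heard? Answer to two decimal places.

Source frequency f = v/λ = 354.6/1.242 = 285.5072 Hz.
f_beat = |285.5072 − 277.9| = 7.61 Hz.

7.61 Hz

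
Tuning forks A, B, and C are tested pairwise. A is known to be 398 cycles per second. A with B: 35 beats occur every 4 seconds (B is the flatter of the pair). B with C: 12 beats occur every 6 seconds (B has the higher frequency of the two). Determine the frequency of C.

A–B: Beat frequency = 35/4 = 8.75 Hz.
B is below A, so f_B = 398 − 8.75 = 389.25 Hz.
B–C: Beat frequency = 12/6 = 2 Hz.
C is below B, so f_C = 389.25 − 2 = 387.25 Hz.

387.25 Hz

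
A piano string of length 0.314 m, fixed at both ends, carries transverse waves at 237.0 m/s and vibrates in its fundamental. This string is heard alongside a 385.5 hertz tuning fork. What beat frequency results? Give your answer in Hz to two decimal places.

8.11 Hz

For a string fixed at both ends, f_n = n·v/(2L) = 1·237.0/(2·0.314) = 377.3885 Hz.
f_beat = |377.3885 − 385.5| = 8.11 Hz.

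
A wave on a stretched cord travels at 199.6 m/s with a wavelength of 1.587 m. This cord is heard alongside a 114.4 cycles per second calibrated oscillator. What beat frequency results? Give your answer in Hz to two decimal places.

Source frequency f = v/λ = 199.6/1.587 = 125.7719 Hz.
f_beat = |125.7719 − 114.4| = 11.37 Hz.

11.37 Hz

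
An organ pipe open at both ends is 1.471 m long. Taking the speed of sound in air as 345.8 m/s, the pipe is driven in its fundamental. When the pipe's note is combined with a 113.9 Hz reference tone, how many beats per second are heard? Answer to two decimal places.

Open pipe: f_n = n·v/(2L) = 1·345.8/(2·1.471) = 117.5391 Hz.
f_beat = |117.5391 − 113.9| = 3.64 Hz.

3.64 Hz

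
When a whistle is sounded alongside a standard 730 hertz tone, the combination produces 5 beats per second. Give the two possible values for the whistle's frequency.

|f − 730| = 5, so f = 730 ± 5.

725 Hz or 735 Hz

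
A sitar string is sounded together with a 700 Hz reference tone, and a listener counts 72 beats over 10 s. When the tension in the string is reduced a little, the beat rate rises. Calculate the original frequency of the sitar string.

692.8 Hz

Beat frequency = 72/10 = 7.2 Hz.
|f − 700| = 7.2, so the sitar string was at either 692.8 Hz or 707.2 Hz.
Lower tension means lower frequency; the adjustment lowers the sitar string's frequency.
The beat rate rose, so the adjustment moved the sitar string further from 700 Hz — it was already below the reference.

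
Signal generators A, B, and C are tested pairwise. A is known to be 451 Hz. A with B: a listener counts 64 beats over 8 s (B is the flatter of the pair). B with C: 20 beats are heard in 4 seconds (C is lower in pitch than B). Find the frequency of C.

438 Hz

A–B: Beat frequency = 64/8 = 8 Hz.
B is below A, so f_B = 451 − 8 = 443 Hz.
B–C: Beat frequency = 20/4 = 5 Hz.
C is below B, so f_C = 443 − 5 = 438 Hz.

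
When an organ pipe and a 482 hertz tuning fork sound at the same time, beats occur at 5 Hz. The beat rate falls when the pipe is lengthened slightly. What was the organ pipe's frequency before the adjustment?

|f − 482| = 5, so the organ pipe was at either 477 Hz or 487 Hz.
A longer pipe has a lower fundamental; the adjustment lowers the organ pipe's frequency.
The beat rate fell, so the adjustment moved the organ pipe toward 482 Hz — it must have started above the reference.

487 Hz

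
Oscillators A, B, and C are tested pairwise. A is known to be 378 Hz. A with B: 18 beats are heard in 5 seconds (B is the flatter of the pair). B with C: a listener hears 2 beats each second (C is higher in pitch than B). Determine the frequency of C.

376.4 Hz

A–B: Beat frequency = 18/5 = 3.6 Hz.
B is below A, so f_B = 378 − 3.6 = 374.4 Hz.
C is above B, so f_C = 374.4 + 2 = 376.4 Hz.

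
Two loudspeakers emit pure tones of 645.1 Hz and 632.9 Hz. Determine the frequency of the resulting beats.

The beat frequency equals the magnitude of the frequency difference.
|645.1 − 632.9| = 12.2 Hz.

12.2 Hz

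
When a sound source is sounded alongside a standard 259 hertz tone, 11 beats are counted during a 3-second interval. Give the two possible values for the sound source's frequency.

Beat frequency = 11/3 = 3.6667 Hz.
|f − 259| = 3.6667, so f = 259 ± 3.6667.

255.3333 Hz or 262.6667 Hz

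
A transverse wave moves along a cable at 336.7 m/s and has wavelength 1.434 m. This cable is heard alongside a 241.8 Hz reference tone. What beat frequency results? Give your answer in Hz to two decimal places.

7.00 Hz

Source frequency f = v/λ = 336.7/1.434 = 234.7978 Hz.
f_beat = |234.7978 − 241.8| = 7.00 Hz.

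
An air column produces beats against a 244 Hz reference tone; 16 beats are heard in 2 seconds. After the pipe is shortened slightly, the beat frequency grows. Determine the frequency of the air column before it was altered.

Beat frequency = 16/2 = 8 Hz.
|f − 244| = 8, so the air column was at either 236 Hz or 252 Hz.
A shorter pipe has a higher fundamental; the adjustment raises the air column's frequency.
The beat rate rose, so the adjustment moved the air column further from 244 Hz — it was already above the reference.

252 Hz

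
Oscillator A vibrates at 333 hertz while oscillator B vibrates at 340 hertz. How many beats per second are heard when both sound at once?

7 Hz

The beat frequency equals the magnitude of the frequency difference.
|333 − 340| = 7 Hz.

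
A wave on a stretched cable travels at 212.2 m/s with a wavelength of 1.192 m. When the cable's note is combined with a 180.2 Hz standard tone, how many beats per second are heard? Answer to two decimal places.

Source frequency f = v/λ = 212.2/1.192 = 178.0201 Hz.
f_beat = |178.0201 − 180.2| = 2.18 Hz.

2.18 Hz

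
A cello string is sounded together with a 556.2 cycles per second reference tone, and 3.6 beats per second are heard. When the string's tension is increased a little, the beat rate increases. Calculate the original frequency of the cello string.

|f − 556.2| = 3.6, so the cello string was at either 552.6 Hz or 559.8 Hz.
Higher tension means higher frequency; the adjustment raises the cello string's frequency.
The beat rate rose, so the adjustment moved the cello string further from 556.2 Hz — it was already above the reference.

559.8 Hz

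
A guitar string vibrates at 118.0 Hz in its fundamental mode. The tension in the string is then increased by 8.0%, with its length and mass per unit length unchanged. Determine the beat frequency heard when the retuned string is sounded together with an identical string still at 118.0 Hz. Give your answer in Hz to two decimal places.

For a string, f ∝ √T, so the new frequency is 118.0·√1.080 = 122.6292 Hz.
f_beat = |122.6292 − 118.0| = 4.63 Hz.

4.63 Hz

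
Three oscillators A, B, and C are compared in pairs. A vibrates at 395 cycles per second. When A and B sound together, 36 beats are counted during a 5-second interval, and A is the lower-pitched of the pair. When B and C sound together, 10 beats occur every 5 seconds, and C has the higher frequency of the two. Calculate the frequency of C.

404.2 Hz

A–B: Beat frequency = 36/5 = 7.2 Hz.
B is above A, so f_B = 395 + 7.2 = 402.2 Hz.
B–C: Beat frequency = 10/5 = 2 Hz.
C is above B, so f_C = 402.2 + 2 = 404.2 Hz.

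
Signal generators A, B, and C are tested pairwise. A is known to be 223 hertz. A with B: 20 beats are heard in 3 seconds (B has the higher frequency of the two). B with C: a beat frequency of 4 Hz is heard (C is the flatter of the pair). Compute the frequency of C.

A–B: Beat frequency = 20/3 = 6.6667 Hz.
B is above A, so f_B = 223 + 6.6667 = 229.6667 Hz.
C is below B, so f_C = 229.6667 − 4 = 225.6667 Hz.

225.6667 Hz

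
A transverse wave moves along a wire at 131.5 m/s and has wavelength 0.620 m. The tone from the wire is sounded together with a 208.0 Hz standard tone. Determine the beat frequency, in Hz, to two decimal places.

Source frequency f = v/λ = 131.5/0.620 = 212.0968 Hz.
f_beat = |212.0968 − 208.0| = 4.10 Hz.

4.10 Hz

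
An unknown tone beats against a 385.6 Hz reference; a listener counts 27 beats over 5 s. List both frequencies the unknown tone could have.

Beat frequency = 27/5 = 5.4 Hz.
|f − 385.6| = 5.4, so f = 385.6 ± 5.4.

380.2 Hz or 391 Hz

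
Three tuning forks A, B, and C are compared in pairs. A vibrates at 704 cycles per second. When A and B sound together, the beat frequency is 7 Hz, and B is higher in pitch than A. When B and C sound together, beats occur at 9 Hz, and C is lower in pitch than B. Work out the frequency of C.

B is above A, so f_B = 704 + 7 = 711 Hz.
C is below B, so f_C = 711 − 9 = 702 Hz.

702 Hz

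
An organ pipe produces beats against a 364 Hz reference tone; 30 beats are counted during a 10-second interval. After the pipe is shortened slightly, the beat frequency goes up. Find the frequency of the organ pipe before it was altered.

Beat frequency = 30/10 = 3 Hz.
|f − 364| = 3, so the organ pipe was at either 361 Hz or 367 Hz.
A shorter pipe has a higher fundamental; the adjustment raises the organ pipe's frequency.
The beat rate rose, so the adjustment moved the organ pipe further from 364 Hz — it was already above the reference.

367 Hz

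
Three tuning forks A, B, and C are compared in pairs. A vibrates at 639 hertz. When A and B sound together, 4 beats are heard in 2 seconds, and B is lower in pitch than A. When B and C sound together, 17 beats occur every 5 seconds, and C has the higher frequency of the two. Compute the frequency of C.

640.4 Hz

A–B: Beat frequency = 4/2 = 2 Hz.
B is below A, so f_B = 639 − 2 = 637 Hz.
B–C: Beat frequency = 17/5 = 3.4 Hz.
C is above B, so f_C = 637 + 3.4 = 640.4 Hz.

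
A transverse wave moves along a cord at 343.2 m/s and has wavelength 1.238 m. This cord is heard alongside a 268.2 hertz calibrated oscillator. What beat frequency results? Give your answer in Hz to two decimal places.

9.02 Hz

Source frequency f = v/λ = 343.2/1.238 = 277.2213 Hz.
f_beat = |277.2213 − 268.2| = 9.02 Hz.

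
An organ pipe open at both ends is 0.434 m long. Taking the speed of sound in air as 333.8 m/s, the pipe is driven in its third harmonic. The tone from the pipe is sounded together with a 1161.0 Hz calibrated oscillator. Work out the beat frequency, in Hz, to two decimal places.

7.31 Hz

Open pipe: f_n = n·v/(2L) = 3·333.8/(2·0.434) = 1153.6866 Hz.
f_beat = |1153.6866 − 1161.0| = 7.31 Hz.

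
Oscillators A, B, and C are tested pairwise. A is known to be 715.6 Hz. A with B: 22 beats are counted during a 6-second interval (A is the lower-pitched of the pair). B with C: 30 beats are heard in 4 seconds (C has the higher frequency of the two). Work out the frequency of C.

A–B: Beat frequency = 22/6 = 3.6667 Hz.
B is above A, so f_B = 715.6 + 3.6667 = 719.2667 Hz.
B–C: Beat frequency = 30/4 = 7.5 Hz.
C is above B, so f_C = 719.2667 + 7.5 = 726.7667 Hz.

726.7667 Hz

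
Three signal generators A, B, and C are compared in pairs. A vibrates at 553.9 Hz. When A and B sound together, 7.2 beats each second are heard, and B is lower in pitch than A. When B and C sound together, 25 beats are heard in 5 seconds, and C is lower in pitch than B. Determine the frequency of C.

541.7 Hz

B is below A, so f_B = 553.9 − 7.2 = 546.7 Hz.
B–C: Beat frequency = 25/5 = 5 Hz.
C is below B, so f_C = 546.7 − 5 = 541.7 Hz.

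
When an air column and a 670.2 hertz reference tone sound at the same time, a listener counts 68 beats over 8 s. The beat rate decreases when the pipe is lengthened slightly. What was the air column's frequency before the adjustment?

Beat frequency = 68/8 = 8.5 Hz.
|f − 670.2| = 8.5, so the air column was at either 661.7 Hz or 678.7 Hz.
A longer pipe has a lower fundamental; the adjustment lowers the air column's frequency.
The beat rate fell, so the adjustment moved the air column toward 670.2 Hz — it must have started above the reference.

678.7 Hz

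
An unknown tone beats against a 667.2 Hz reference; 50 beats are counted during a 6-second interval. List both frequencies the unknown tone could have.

Beat frequency = 50/6 = 8.3333 Hz.
|f − 667.2| = 8.3333, so f = 667.2 ± 8.3333.

658.8667 Hz or 675.5333 Hz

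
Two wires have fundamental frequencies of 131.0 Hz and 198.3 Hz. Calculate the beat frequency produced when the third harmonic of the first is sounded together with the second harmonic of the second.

3.6 Hz

Third harmonic of the first: 3·131.0 = 393.0 Hz.
Second harmonic of the second: 2·198.3 = 396.6 Hz.
f_beat = |393.0 − 396.6| = 3.6 Hz.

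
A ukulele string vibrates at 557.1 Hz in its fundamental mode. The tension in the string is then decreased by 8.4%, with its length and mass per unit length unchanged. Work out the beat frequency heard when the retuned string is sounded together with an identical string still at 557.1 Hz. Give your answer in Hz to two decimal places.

For a string, f ∝ √T, so the new frequency is 557.1·√0.916 = 533.1886 Hz.
f_beat = |533.1886 − 557.1| = 23.91 Hz.

23.91 Hz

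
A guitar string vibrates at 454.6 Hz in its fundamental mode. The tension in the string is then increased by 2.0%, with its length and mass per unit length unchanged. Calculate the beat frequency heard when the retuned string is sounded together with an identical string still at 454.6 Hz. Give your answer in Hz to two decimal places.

For a string, f ∝ √T, so the new frequency is 454.6·√1.020 = 459.1235 Hz.
f_beat = |459.1235 − 454.6| = 4.52 Hz.

4.52 Hz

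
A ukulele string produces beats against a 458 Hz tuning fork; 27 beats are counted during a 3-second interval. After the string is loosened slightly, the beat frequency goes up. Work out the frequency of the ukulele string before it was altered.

449 Hz

Beat frequency = 27/3 = 9 Hz.
|f − 458| = 9, so the ukulele string was at either 449 Hz or 467 Hz.
Reducing tension lowers a string's frequency; the adjustment lowers the ukulele string's frequency.
The beat rate rose, so the adjustment moved the ukulele string further from 458 Hz — it was already below the reference.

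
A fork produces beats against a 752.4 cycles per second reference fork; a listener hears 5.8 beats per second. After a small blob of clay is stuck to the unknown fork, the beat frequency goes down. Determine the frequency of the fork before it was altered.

758.2 Hz

|f − 752.4| = 5.8, so the fork was at either 746.6 Hz or 758.2 Hz.
Adding mass to a fork lowers its frequency; the adjustment lowers the fork's frequency.
The beat rate fell, so the adjustment moved the fork toward 752.4 Hz — it must have started above the reference.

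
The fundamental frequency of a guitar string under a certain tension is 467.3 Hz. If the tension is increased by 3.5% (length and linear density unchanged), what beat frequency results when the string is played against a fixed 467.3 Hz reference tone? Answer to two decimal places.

8.11 Hz

For a string, f ∝ √T, so the new frequency is 467.3·√1.035 = 475.4074 Hz.
f_beat = |475.4074 − 467.3| = 8.11 Hz.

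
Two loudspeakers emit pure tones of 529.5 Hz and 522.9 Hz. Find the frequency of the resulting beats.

Beats arise from superposition of two nearby frequencies; the beat rate is |f₁ − f₂|.
|529.5 − 522.9| = 6.6 Hz.

6.6 Hz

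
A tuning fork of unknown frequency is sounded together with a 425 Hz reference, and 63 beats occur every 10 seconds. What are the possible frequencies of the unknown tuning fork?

Beat frequency = 63/10 = 6.3 Hz.
|f − 425| = 6.3, so f = 425 ± 6.3.

418.7 Hz or 431.3 Hz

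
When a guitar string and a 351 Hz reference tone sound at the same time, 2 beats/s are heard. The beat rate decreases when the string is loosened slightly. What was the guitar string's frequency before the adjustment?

353 Hz

|f − 351| = 2, so the guitar string was at either 349 Hz or 353 Hz.
Reducing tension lowers a string's frequency; the adjustment lowers the guitar string's frequency.
The beat rate fell, so the adjustment moved the guitar string toward 351 Hz — it must have started above the reference.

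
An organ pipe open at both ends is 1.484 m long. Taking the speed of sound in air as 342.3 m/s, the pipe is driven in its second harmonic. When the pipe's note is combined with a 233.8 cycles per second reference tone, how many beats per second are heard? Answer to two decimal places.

Open pipe: f_n = n·v/(2L) = 2·342.3/(2·1.484) = 230.6604 Hz.
f_beat = |230.6604 − 233.8| = 3.14 Hz.

3.14 Hz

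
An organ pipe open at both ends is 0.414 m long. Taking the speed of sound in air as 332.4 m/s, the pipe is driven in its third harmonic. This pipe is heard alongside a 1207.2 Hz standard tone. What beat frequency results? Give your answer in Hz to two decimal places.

Open pipe: f_n = n·v/(2L) = 3·332.4/(2·0.414) = 1204.3478 Hz.
f_beat = |1204.3478 − 1207.2| = 2.85 Hz.

2.85 Hz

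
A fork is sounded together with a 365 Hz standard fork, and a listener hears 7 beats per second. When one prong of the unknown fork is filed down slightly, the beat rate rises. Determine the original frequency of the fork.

372 Hz

|f − 365| = 7, so the fork was at either 358 Hz or 372 Hz.
Filing a prong removes mass and raises the fork's frequency; the adjustment raises the fork's frequency.
The beat rate rose, so the adjustment moved the fork further from 365 Hz — it was already above the reference.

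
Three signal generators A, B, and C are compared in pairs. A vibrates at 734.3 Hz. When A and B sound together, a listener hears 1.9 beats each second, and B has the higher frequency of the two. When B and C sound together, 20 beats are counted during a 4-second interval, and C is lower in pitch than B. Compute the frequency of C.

B is above A, so f_B = 734.3 + 1.9 = 736.2 Hz.
B–C: Beat frequency = 20/4 = 5 Hz.
C is below B, so f_C = 736.2 − 5 = 731.2 Hz.

731.2 Hz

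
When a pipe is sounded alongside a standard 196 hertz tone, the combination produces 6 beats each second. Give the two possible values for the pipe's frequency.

190 Hz or 202 Hz

|f − 196| = 6, so f = 196 ± 6.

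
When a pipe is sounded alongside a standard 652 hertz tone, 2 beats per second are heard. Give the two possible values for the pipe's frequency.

650 Hz or 654 Hz

|f − 652| = 2, so f = 652 ± 2.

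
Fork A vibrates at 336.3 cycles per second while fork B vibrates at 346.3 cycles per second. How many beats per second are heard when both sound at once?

10 Hz

The beat frequency equals the magnitude of the frequency difference.
|336.3 − 346.3| = 10 Hz.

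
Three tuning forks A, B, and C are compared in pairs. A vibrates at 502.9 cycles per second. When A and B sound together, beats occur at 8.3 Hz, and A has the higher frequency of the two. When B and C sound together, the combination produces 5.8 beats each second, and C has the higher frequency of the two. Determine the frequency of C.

500.4 Hz

B is below A, so f_B = 502.9 − 8.3 = 494.6 Hz.
C is above B, so f_C = 494.6 + 5.8 = 500.4 Hz.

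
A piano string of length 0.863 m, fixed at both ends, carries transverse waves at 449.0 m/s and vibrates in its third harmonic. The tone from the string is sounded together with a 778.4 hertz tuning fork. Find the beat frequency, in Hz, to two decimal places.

For a string fixed at both ends, f_n = n·v/(2L) = 3·449.0/(2·0.863) = 780.4171 Hz.
f_beat = |780.4171 − 778.4| = 2.02 Hz.

2.02 Hz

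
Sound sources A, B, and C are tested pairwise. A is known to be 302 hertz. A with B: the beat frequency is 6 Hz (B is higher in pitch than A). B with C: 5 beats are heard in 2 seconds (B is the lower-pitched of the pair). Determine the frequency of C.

B is above A, so f_B = 302 + 6 = 308 Hz.
B–C: Beat frequency = 5/2 = 2.5 Hz.
C is above B, so f_C = 308 + 2.5 = 310.5 Hz.

310.5 Hz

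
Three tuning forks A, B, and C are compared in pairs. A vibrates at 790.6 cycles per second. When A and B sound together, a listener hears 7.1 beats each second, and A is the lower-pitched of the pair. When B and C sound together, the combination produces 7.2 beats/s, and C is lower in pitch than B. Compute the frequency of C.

B is above A, so f_B = 790.6 + 7.1 = 797.7 Hz.
C is below B, so f_C = 797.7 − 7.2 = 790.5 Hz.

790.5 Hz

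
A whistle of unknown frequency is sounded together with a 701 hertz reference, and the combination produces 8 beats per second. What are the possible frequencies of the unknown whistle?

|f − 701| = 8, so f = 701 ± 8.

693 Hz or 709 Hz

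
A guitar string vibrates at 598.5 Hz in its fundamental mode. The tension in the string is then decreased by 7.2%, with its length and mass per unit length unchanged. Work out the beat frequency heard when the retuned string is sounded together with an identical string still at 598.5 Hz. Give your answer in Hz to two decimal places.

21.95 Hz

For a string, f ∝ √T, so the new frequency is 598.5·√0.928 = 576.5515 Hz.
f_beat = |576.5515 − 598.5| = 21.95 Hz.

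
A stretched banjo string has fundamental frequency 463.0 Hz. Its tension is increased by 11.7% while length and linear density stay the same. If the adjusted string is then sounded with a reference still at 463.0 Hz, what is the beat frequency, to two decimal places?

26.34 Hz

For a string, f ∝ √T, so the new frequency is 463.0·√1.117 = 489.3365 Hz.
f_beat = |489.3365 − 463.0| = 26.34 Hz.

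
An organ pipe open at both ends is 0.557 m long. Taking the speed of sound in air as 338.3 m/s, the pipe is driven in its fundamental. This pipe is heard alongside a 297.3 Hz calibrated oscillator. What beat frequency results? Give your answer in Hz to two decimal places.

Open pipe: f_n = n·v/(2L) = 1·338.3/(2·0.557) = 303.6804 Hz.
f_beat = |303.6804 − 297.3| = 6.38 Hz.

6.38 Hz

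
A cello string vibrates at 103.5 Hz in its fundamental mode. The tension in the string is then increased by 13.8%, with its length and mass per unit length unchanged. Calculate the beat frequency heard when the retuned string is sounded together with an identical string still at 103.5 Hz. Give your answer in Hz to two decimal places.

6.91 Hz

For a string, f ∝ √T, so the new frequency is 103.5·√1.138 = 110.4108 Hz.
f_beat = |110.4108 − 103.5| = 6.91 Hz.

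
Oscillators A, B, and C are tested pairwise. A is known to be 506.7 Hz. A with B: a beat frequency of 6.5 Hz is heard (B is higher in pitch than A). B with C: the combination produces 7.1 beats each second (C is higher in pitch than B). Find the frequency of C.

B is above A, so f_B = 506.7 + 6.5 = 513.2 Hz.
C is above B, so f_C = 513.2 + 7.1 = 520.3 Hz.

520.3 Hz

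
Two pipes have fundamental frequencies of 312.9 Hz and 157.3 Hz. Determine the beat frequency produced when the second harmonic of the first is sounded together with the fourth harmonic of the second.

3.4 Hz

Second harmonic of the first: 2·312.9 = 625.8 Hz.
Fourth harmonic of the second: 4·157.3 = 629.2 Hz.
f_beat = |625.8 − 629.2| = 3.4 Hz.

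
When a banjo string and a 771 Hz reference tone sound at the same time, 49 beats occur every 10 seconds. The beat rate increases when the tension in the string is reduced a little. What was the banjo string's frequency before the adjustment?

766.1 Hz

Beat frequency = 49/10 = 4.9 Hz.
|f − 771| = 4.9, so the banjo string was at either 766.1 Hz or 775.9 Hz.
Lower tension means lower frequency; the adjustment lowers the banjo string's frequency.
The beat rate rose, so the adjustment moved the banjo string further from 771 Hz — it was already below the reference.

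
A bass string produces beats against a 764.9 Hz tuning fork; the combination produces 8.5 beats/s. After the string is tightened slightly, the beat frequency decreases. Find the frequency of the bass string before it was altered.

756.4 Hz

|f − 764.9| = 8.5, so the bass string was at either 756.4 Hz or 773.4 Hz.
Increasing tension raises a string's frequency; the adjustment raises the bass string's frequency.
The beat rate fell, so the adjustment moved the bass string toward 764.9 Hz — it must have started below the reference.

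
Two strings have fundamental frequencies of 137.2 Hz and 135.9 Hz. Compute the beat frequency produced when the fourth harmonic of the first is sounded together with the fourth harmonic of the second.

Fourth harmonic of the first: 4·137.2 = 548.8 Hz.
Fourth harmonic of the second: 4·135.9 = 543.6 Hz.
f_beat = |548.8 − 543.6| = 5.2 Hz.

5.2 Hz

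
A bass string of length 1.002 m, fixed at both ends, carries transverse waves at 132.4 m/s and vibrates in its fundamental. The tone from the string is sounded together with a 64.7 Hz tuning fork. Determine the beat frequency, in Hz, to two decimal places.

For a string fixed at both ends, f_n = n·v/(2L) = 1·132.4/(2·1.002) = 66.0679 Hz.
f_beat = |66.0679 − 64.7| = 1.37 Hz.

1.37 Hz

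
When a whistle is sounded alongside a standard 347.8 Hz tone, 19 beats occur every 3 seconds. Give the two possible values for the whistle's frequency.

341.4667 Hz or 354.1333 Hz

Beat frequency = 19/3 = 6.3333 Hz.
|f − 347.8| = 6.3333, so f = 347.8 ± 6.3333.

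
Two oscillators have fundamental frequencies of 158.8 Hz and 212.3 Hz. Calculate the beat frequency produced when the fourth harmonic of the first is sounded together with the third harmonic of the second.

1.7 Hz

Fourth harmonic of the first: 4·158.8 = 635.2 Hz.
Third harmonic of the second: 3·212.3 = 636.9 Hz.
f_beat = |635.2 − 636.9| = 1.7 Hz.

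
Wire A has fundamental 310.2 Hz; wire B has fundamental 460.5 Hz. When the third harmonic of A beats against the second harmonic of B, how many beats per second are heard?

9.6 Hz

Third harmonic of the first: 3·310.2 = 930.6 Hz.
Second harmonic of the second: 2·460.5 = 921.0 Hz.
f_beat = |930.6 − 921.0| = 9.6 Hz.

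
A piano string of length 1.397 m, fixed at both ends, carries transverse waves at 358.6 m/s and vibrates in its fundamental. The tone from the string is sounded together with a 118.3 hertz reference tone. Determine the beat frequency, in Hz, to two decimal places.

10.05 Hz

For a string fixed at both ends, f_n = n·v/(2L) = 1·358.6/(2·1.397) = 128.3465 Hz.
f_beat = |128.3465 − 118.3| = 10.05 Hz.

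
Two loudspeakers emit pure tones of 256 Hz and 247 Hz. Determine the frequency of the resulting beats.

9 Hz

The beat frequency equals the magnitude of the frequency difference.
|256 − 247| = 9 Hz.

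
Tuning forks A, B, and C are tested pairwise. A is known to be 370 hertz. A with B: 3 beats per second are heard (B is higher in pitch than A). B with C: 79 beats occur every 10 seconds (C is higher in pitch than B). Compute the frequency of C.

B is above A, so f_B = 370 + 3 = 373 Hz.
B–C: Beat frequency = 79/10 = 7.9 Hz.
C is above B, so f_C = 373 + 7.9 = 380.9 Hz.

380.9 Hz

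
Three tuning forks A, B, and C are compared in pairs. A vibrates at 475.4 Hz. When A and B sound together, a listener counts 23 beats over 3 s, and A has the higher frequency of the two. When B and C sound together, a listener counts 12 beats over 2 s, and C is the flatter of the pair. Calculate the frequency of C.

461.7333 Hz

A–B: Beat frequency = 23/3 = 7.6667 Hz.
B is below A, so f_B = 475.4 − 7.6667 = 467.7333 Hz.
B–C: Beat frequency = 12/2 = 6 Hz.
C is below B, so f_C = 467.7333 − 6 = 461.7333 Hz.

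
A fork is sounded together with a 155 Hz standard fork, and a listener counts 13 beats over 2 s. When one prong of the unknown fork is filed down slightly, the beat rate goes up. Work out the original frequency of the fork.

Beat frequency = 13/2 = 6.5 Hz.
|f − 155| = 6.5, so the fork was at either 148.5 Hz or 161.5 Hz.
Filing a prong removes mass and raises the fork's frequency; the adjustment raises the fork's frequency.
The beat rate rose, so the adjustment moved the fork further from 155 Hz — it was already above the reference.

161.5 Hz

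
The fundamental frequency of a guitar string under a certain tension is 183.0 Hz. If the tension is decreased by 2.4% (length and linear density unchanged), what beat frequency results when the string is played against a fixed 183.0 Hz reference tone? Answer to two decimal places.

For a string, f ∝ √T, so the new frequency is 183.0·√0.976 = 180.7907 Hz.
f_beat = |180.7907 − 183.0| = 2.21 Hz.

2.21 Hz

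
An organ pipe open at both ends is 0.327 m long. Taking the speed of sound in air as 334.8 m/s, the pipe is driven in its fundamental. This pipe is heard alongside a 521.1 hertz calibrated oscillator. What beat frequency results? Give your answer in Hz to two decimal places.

Open pipe: f_n = n·v/(2L) = 1·334.8/(2·0.327) = 511.9266 Hz.
f_beat = |511.9266 − 521.1| = 9.17 Hz.

9.17 Hz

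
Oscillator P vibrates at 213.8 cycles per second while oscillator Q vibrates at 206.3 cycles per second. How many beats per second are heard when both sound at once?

The beat frequency equals the magnitude of the frequency difference.
|213.8 − 206.3| = 7.5 Hz.

7.5 Hz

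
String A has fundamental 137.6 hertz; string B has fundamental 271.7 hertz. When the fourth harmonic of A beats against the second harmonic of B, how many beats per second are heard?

Fourth harmonic of the first: 4·137.6 = 550.4 Hz.
Second harmonic of the second: 2·271.7 = 543.4 Hz.
f_beat = |550.4 − 543.4| = 7.0 Hz.

7.0 Hz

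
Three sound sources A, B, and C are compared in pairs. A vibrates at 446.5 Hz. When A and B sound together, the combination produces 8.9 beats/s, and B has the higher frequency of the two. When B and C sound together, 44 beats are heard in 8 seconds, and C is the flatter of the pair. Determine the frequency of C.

449.9 Hz

B is above A, so f_B = 446.5 + 8.9 = 455.4 Hz.
B–C: Beat frequency = 44/8 = 5.5 Hz.
C is below B, so f_C = 455.4 − 5.5 = 449.9 Hz.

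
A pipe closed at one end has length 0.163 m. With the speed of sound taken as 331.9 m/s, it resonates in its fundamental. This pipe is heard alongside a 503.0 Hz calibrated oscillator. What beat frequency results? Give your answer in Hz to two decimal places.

Closed pipe (odd harmonics): f_n = n·v/(4L) = 1·331.9/(4·0.163) = 509.0491 Hz.
f_beat = |509.0491 − 503.0| = 6.05 Hz.

6.05 Hz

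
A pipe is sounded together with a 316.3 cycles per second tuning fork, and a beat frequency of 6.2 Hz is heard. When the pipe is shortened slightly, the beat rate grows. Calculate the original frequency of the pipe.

|f − 316.3| = 6.2, so the pipe was at either 310.1 Hz or 322.5 Hz.
A shorter pipe has a higher fundamental; the adjustment raises the pipe's frequency.
The beat rate rose, so the adjustment moved the pipe further from 316.3 Hz — it was already above the reference.

322.5 Hz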